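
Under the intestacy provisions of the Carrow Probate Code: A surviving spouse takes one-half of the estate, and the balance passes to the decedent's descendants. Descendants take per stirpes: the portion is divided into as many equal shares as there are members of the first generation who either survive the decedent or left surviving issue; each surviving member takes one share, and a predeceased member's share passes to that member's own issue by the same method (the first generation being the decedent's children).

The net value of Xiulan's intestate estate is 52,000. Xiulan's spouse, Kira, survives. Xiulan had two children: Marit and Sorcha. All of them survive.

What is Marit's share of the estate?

Marit receives 13,000.

Kira takes one-half of 52,000 = 26,000. The remaining 26,000 passes to the descendants.
The descendants' portion (26,000) is divided into 2 shares of 13,000: Marit and Sorcha each take 13,000.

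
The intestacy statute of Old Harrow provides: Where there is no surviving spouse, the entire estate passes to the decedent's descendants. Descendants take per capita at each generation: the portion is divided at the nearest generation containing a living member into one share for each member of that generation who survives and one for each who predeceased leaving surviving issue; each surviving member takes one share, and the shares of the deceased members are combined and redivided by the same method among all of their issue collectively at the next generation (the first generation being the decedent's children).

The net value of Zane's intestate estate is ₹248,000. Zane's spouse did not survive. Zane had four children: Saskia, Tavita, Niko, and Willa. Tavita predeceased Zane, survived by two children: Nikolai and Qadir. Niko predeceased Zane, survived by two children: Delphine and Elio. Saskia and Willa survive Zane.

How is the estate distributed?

Saskia: ₹62,000; Nikolai: ₹31,000; Qadir: ₹31,000; Delphine: ₹31,000; Elio: ₹31,000; Willa: ₹62,000

The entire ₹248,000 passes to the descendants.
That amount (₹248,000) is divided at the children's generation into 4 shares of ₹62,000. Saskia and Willa each take ₹62,000. The 2 shares of the deceased (Tavita and Niko) are combined into a pool of ₹124,000.
That pool (₹124,000) is divided at the grandchildren's generation equally among Nikolai, Qadir, Delphine, and Elio: ₹31,000 each.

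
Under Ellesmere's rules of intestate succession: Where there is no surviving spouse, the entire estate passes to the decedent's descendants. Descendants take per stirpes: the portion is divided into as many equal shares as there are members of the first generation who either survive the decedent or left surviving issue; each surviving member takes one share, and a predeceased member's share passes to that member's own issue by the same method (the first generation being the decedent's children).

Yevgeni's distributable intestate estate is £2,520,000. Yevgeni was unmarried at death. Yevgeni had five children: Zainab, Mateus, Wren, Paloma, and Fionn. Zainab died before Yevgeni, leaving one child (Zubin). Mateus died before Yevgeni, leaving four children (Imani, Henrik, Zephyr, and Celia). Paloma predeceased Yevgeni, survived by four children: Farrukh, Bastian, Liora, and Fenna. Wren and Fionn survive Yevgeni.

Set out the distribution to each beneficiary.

Zubin: £504,000; Imani: £126,000; Henrik: £126,000; Zephyr: £126,000; Celia: £126,000; Wren: £504,000; Farrukh: £126,000; Bastian: £126,000; Liora: £126,000; Fenna: £126,000; Fionn: £504,000

The entire £2,520,000 passes to the descendants.
That amount (£2,520,000) is divided into 5 shares of £504,000: Wren and Fionn each take £504,000; Zainab's £504,000 share passes to Zainab's issue; Mateus's £504,000 share passes to Mateus's issue; Paloma's £504,000 share passes to Paloma's issue.
Zainab's share (£504,000) passes entirely to Zubin.
Mateus's share (£504,000) is divided into 4 shares of £126,000: Imani, Henrik, Zephyr, and Celia each take £126,000.
Paloma's share (£504,000) is divided into 4 shares of £126,000: Farrukh, Bastian, Liora, and Fenna each take £126,000.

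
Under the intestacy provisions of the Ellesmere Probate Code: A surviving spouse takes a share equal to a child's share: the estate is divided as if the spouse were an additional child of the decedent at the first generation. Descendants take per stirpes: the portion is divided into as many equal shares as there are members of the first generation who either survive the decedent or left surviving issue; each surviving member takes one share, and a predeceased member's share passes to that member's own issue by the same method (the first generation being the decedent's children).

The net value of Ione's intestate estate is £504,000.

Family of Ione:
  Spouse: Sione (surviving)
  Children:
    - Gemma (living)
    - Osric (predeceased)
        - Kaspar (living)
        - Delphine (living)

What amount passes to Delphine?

The spouse counts as an additional share at the children's level, so there are 3 primary shares of £168,000. Sione takes one such share (£168,000).
The children's combined portion (£336,000) is divided into 2 shares of £168,000: Gemma takes £168,000; Osric's £168,000 share passes to Osric's issue.
Osric's share (£168,000) is divided into 2 shares of £84,000: Kaspar and Delphine each take £84,000.

Delphine receives £84,000.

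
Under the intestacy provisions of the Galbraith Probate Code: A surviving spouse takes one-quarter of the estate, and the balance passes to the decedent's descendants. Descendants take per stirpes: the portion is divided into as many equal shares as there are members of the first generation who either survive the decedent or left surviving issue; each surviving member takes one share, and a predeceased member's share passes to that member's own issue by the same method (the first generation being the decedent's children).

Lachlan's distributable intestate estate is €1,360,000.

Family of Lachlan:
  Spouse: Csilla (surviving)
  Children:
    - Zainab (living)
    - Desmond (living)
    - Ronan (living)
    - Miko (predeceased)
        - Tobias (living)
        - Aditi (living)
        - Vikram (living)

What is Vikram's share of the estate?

Csilla takes one-quarter of €1,360,000 = €340,000. The remaining €1,020,000 passes to the descendants.
The descendants' portion (€1,020,000) is divided into 4 shares of €255,000: Zainab, Desmond, and Ronan each take €255,000; Miko's €255,000 share passes to Miko's issue.
Miko's share (€255,000) is divided into 3 shares of €85,000: Tobias, Aditi, and Vikram each take €85,000.

Vikram receives €85,000.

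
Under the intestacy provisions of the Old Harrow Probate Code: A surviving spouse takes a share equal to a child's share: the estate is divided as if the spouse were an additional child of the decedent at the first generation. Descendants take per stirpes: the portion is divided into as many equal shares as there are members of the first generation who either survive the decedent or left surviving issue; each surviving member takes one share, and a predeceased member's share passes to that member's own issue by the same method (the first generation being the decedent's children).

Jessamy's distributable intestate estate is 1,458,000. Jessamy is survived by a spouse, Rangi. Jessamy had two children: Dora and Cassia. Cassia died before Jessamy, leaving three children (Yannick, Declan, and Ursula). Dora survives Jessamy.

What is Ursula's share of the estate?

Ursula receives 162,000.

The spouse counts as an additional share at the children's level, so there are 3 primary shares of 486,000. Rangi takes one such share (486,000).
The children's combined portion (972,000) is divided into 2 shares of 486,000: Dora takes 486,000; Cassia's 486,000 share passes to Cassia's issue.
Cassia's share (486,000) is divided into 3 shares of 162,000: Yannick, Declan, and Ursula each take 162,000.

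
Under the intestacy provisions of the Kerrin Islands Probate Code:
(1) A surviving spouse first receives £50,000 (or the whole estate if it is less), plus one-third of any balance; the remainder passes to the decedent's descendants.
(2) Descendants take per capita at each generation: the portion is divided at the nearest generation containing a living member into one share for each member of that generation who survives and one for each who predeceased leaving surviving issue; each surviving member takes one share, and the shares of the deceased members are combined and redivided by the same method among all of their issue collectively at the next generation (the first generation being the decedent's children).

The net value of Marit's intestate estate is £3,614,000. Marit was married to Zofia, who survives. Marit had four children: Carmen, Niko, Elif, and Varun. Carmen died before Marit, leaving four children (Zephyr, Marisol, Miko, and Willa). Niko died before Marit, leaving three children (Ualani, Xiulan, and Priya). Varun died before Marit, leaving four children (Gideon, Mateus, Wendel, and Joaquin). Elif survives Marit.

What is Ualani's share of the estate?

Zofia first takes £50,000, leaving a balance of £3,564,000. Zofia then takes one-third of the balance (£1,188,000), for a total of £1,238,000. The remaining £2,376,000 passes to the descendants.
The descendants' portion (£2,376,000) is divided at the children's generation into 4 shares of £594,000. Elif takes £594,000. The 3 shares of the deceased (Carmen, Niko, and Varun) are combined into a pool of £1,782,000.
That pool (£1,782,000) is divided at the grandchildren's generation equally among Zephyr, Marisol, Miko, Willa, Ualani, Xiulan, Priya, Gideon, Mateus, Wendel, and Joaquin: £162,000 each.

Ualani receives £162,000.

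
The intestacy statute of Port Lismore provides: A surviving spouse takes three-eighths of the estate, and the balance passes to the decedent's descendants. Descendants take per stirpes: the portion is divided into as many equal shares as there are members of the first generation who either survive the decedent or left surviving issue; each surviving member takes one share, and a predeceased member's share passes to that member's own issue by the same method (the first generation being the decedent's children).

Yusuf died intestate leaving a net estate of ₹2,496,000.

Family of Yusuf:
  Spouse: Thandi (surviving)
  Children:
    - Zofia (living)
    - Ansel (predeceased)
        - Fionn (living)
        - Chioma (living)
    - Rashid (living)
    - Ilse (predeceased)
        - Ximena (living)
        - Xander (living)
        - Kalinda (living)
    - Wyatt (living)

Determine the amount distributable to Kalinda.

Thandi takes three-eighths of ₹2,496,000 = ₹936,000. The remaining ₹1,560,000 passes to the descendants.
The descendants' portion (₹1,560,000) is divided into 5 shares of ₹312,000: Zofia, Rashid, and Wyatt each take ₹312,000; Ansel's ₹312,000 share passes to Ansel's issue; Ilse's ₹312,000 share passes to Ilse's issue.
Ansel's share (₹312,000) is divided into 2 shares of ₹156,000: Fionn and Chioma each take ₹156,000.
Ilse's share (₹312,000) is divided into 3 shares of ₹104,000: Ximena, Xander, and Kalinda each take ₹104,000.

Kalinda receives ₹104,000.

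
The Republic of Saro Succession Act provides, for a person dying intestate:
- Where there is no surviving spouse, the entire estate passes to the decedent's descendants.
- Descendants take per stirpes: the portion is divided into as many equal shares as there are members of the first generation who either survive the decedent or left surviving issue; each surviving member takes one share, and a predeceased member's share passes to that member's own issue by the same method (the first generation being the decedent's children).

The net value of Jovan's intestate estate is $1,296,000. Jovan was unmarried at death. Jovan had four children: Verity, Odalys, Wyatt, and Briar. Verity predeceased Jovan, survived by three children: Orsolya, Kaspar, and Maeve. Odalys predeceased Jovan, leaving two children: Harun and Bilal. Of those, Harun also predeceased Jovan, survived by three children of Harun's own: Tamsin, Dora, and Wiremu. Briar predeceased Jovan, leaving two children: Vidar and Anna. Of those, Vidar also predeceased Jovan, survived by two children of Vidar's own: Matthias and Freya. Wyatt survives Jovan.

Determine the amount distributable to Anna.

Anna receives $162,000.

The entire $1,296,000 passes to the descendants.
That amount ($1,296,000) is divided into 4 shares of $324,000: Wyatt takes $324,000; Verity's $324,000 share passes to Verity's issue; Odalys's $324,000 share passes to Odalys's issue; Briar's $324,000 share passes to Briar's issue.
Verity's share ($324,000) is divided into 3 shares of $108,000: Orsolya, Kaspar, and Maeve each take $108,000.
Odalys's share ($324,000) is divided into 2 shares of $162,000: Bilal takes $162,000; Harun's $162,000 share passes to Harun's issue.
Harun's share ($162,000) is divided into 3 shares of $54,000: Tamsin, Dora, and Wiremu each take $54,000.
Briar's share ($324,000) is divided into 2 shares of $162,000: Anna takes $162,000; Vidar's $162,000 share passes to Vidar's issue.
Vidar's share ($162,000) is divided into 2 shares of $81,000: Matthias and Freya each take $81,000.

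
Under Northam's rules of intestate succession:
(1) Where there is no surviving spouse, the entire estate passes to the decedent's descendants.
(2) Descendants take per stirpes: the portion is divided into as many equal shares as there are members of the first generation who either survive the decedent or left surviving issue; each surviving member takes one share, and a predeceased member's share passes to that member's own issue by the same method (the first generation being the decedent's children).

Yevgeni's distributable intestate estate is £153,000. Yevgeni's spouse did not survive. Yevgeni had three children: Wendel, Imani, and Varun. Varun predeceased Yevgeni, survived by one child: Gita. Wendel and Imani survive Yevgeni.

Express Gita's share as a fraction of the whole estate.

The entire £153,000 passes to the descendants.
That amount (£153,000) is divided into 3 shares of £51,000: Wendel and Imani each take £51,000; Varun's £51,000 share passes to Varun's issue.
Varun's share (£51,000) passes entirely to Gita.

Gita receives 1/3 of the estate.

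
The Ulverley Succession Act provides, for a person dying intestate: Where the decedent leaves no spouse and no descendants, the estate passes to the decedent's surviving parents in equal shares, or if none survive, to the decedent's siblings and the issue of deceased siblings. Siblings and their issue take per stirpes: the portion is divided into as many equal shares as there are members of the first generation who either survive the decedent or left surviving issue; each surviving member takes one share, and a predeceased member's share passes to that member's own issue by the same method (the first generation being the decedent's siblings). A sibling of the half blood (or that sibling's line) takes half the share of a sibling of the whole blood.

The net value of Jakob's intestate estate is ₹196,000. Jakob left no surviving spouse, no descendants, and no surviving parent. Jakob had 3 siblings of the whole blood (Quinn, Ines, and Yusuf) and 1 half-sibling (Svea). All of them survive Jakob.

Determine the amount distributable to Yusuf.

Yusuf receives ₹56,000.

The entire ₹196,000 passes to the siblings and their issue.
Counting each half-blood sibling's line as half a unit, there are 7/2 units in ₹196,000, so one unit is ₹56,000. Whole-blood lines (Quinn, Ines, and Yusuf) take ₹56,000 each; half-blood lines (Svea) take ₹28,000 each.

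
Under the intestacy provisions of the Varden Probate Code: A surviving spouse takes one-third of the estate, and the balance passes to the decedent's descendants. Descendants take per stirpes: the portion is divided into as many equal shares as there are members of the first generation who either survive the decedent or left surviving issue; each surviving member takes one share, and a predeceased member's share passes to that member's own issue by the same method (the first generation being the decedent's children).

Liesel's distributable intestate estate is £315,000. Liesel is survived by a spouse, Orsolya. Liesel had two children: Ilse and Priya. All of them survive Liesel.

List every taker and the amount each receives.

Orsolya: £105,000; Ilse: £105,000; Priya: £105,000

Orsolya takes one-third of £315,000 = £105,000. The remaining £210,000 passes to the descendants.
The descendants' portion (£210,000) is divided into 2 shares of £105,000: Ilse and Priya each take £105,000.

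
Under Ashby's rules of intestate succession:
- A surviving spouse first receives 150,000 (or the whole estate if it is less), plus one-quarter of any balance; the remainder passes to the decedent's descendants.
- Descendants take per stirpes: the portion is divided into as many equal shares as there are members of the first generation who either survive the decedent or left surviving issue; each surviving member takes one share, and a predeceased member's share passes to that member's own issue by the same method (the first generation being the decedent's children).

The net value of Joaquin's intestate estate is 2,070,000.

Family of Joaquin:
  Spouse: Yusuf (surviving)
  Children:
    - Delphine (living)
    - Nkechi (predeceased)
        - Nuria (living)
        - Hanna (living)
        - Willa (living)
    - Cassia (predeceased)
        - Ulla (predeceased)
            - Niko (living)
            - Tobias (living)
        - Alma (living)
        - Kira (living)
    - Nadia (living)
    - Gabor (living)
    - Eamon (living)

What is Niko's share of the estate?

Yusuf first takes 150,000, leaving a balance of 1,920,000. Yusuf then takes one-quarter of the balance (480,000), for a total of 630,000. The remaining 1,440,000 passes to the descendants.
The descendants' portion (1,440,000) is divided into 6 shares of 240,000: Delphine, Nadia, Gabor, and Eamon each take 240,000; Nkechi's 240,000 share passes to Nkechi's issue; Cassia's 240,000 share passes to Cassia's issue.
Nkechi's share (240,000) is divided into 3 shares of 80,000: Nuria, Hanna, and Willa each take 80,000.
Cassia's share (240,000) is divided into 3 shares of 80,000: Alma and Kira each take 80,000; Ulla's 80,000 share passes to Ulla's issue.
Ulla's share (80,000) is divided into 2 shares of 40,000: Niko and Tobias each take 40,000.

Niko receives 40,000.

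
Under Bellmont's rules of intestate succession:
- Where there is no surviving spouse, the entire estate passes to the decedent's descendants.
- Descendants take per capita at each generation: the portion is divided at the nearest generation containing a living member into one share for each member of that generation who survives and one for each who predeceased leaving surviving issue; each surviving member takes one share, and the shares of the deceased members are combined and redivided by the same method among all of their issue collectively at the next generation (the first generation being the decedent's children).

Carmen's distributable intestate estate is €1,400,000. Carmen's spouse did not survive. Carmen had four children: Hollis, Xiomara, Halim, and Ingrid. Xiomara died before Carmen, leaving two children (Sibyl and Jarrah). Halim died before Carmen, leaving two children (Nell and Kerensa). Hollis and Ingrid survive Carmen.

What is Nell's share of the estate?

Nell receives €175,000.

The entire €1,400,000 passes to the descendants.
That amount (€1,400,000) is divided at the children's generation into 4 shares of €350,000. Hollis and Ingrid each take €350,000. The 2 shares of the deceased (Xiomara and Halim) are combined into a pool of €700,000.
That pool (€700,000) is divided at the grandchildren's generation equally among Sibyl, Jarrah, Nell, and Kerensa: €175,000 each.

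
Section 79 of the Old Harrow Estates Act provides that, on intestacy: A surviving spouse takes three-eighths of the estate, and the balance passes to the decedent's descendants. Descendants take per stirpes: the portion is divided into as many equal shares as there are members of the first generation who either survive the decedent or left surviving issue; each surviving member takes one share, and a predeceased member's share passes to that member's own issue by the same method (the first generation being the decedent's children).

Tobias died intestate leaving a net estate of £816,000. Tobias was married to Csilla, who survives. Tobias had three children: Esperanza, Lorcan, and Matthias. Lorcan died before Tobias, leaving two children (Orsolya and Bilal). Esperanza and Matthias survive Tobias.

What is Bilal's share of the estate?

Bilal receives £85,000.

Csilla takes three-eighths of £816,000 = £306,000. The remaining £510,000 passes to the descendants.
The descendants' portion (£510,000) is divided into 3 shares of £170,000: Esperanza and Matthias each take £170,000; Lorcan's £170,000 share passes to Lorcan's issue.
Lorcan's share (£170,000) is divided into 2 shares of £85,000: Orsolya and Bilal each take £85,000.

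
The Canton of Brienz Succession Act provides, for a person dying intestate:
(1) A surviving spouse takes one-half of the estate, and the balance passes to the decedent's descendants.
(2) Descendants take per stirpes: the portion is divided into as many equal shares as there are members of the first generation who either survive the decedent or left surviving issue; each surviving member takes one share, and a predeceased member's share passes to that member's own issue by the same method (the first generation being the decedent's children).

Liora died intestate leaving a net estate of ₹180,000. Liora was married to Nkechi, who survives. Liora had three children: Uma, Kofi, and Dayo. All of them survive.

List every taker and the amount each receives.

Nkechi takes one-half of ₹180,000 = ₹90,000. The remaining ₹90,000 passes to the descendants.
The descendants' portion (₹90,000) is divided into 3 shares of ₹30,000: Uma, Kofi, and Dayo each take ₹30,000.

Nkechi: ₹90,000; Uma: ₹30,000; Kofi: ₹30,000; Dayo: ₹30,000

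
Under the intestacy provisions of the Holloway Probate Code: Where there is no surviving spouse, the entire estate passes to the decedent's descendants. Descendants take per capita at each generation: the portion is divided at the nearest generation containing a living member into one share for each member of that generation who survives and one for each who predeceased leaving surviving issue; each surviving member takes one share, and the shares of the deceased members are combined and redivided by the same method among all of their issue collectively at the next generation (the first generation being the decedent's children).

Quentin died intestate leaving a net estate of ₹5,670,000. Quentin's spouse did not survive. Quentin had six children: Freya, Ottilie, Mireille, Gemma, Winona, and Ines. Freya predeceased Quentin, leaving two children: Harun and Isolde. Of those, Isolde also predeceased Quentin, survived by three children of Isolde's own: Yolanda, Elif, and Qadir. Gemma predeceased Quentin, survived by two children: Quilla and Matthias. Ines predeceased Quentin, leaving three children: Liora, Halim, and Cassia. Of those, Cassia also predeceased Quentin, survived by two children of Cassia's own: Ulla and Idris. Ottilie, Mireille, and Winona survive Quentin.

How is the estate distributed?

The entire ₹5,670,000 passes to the descendants.
That amount (₹5,670,000) is divided at the children's generation into 6 shares of ₹945,000. Ottilie, Mireille, and Winona each take ₹945,000. The 3 shares of the deceased (Freya, Gemma, and Ines) are combined into a pool of ₹2,835,000.
That pool (₹2,835,000) is divided at the grandchildren's generation into 7 shares of ₹405,000. Harun, Quilla, Matthias, Liora, and Halim each take ₹405,000. The 2 shares of the deceased (Isolde and Cassia) are combined into a pool of ₹810,000.
That pool (₹810,000) is divided at the great-grandchildren's generation equally among Yolanda, Elif, Qadir, Ulla, and Idris: ₹162,000 each.

Harun: ₹405,000; Yolanda: ₹162,000; Elif: ₹162,000; Qadir: ₹162,000; Ottilie: ₹945,000; Mireille: ₹945,000; Quilla: ₹405,000; Matthias: ₹405,000; Winona: ₹945,000; Liora: ₹405,000; Halim: ₹405,000; Ulla: ₹162,000; Idris: ₹162,000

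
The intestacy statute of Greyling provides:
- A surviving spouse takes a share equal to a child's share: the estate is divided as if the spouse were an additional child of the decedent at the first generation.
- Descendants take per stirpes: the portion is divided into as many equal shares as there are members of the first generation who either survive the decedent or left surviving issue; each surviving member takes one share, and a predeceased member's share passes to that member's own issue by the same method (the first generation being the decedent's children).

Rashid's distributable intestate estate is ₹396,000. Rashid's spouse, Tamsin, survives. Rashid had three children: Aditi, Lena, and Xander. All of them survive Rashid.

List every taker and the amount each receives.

The spouse counts as an additional share at the children's level, so there are 4 primary shares of ₹99,000. Tamsin takes one such share (₹99,000).
The children's combined portion (₹297,000) is divided into 3 shares of ₹99,000: Aditi, Lena, and Xander each take ₹99,000.

Tamsin: ₹99,000; Aditi: ₹99,000; Lena: ₹99,000; Xander: ₹99,000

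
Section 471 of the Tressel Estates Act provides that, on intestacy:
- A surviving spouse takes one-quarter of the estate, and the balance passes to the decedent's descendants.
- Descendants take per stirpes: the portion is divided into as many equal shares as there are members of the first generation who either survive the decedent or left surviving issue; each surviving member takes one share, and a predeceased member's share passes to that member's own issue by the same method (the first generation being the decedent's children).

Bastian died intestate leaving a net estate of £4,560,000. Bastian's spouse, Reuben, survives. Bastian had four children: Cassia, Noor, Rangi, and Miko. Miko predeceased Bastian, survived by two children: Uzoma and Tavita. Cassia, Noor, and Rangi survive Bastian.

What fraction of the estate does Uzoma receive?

Uzoma receives 3/32 of the estate.

Reuben takes one-quarter of £4,560,000 = £1,140,000. The remaining £3,420,000 passes to the descendants.
The descendants' portion (£3,420,000) is divided into 4 shares of £855,000: Cassia, Noor, and Rangi each take £855,000; Miko's £855,000 share passes to Miko's issue.
Miko's share (£855,000) is divided into 2 shares of £427,500: Uzoma and Tavita each take £427,500.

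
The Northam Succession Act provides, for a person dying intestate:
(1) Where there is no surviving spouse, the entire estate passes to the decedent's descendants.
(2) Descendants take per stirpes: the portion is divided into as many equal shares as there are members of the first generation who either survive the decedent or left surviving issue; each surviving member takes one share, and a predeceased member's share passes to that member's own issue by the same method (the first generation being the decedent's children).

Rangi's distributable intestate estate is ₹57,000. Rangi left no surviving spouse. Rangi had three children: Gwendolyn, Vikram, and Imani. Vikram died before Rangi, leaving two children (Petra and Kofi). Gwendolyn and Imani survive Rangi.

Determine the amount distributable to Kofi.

Kofi receives ₹9,500.

The entire ₹57,000 passes to the descendants.
That amount (₹57,000) is divided into 3 shares of ₹19,000: Gwendolyn and Imani each take ₹19,000; Vikram's ₹19,000 share passes to Vikram's issue.
Vikram's share (₹19,000) is divided into 2 shares of ₹9,500: Petra and Kofi each take ₹9,500.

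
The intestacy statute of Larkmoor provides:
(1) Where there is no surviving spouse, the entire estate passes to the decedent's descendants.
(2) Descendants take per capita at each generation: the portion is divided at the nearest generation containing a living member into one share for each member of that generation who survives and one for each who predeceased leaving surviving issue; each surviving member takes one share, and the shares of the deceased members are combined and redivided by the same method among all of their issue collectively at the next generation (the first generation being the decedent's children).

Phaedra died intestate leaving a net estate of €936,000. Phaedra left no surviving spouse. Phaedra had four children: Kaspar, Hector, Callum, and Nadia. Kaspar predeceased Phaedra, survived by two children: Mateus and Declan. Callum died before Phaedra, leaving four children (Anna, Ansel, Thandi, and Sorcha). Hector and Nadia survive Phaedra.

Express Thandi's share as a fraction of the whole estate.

Thandi receives 1/12 of the estate.

The entire €936,000 passes to the descendants.
That amount (€936,000) is divided at the children's generation into 4 shares of €234,000. Hector and Nadia each take €234,000. The 2 shares of the deceased (Kaspar and Callum) are combined into a pool of €468,000.
That pool (€468,000) is divided at the grandchildren's generation equally among Mateus, Declan, Anna, Ansel, Thandi, and Sorcha: €78,000 each.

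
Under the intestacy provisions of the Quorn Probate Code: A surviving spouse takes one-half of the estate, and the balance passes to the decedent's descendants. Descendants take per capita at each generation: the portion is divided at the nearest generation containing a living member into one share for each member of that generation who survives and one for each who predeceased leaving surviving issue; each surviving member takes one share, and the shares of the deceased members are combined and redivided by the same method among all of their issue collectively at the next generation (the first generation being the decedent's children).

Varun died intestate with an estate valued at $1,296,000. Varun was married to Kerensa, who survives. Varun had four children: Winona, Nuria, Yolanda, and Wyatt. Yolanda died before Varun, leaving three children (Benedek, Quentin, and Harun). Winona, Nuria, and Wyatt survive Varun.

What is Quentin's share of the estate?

Kerensa takes one-half of $1,296,000 = $648,000. The remaining $648,000 passes to the descendants.
The descendants' portion ($648,000) is divided at the children's generation into 4 shares of $162,000. Winona, Nuria, and Wyatt each take $162,000. The remaining share for the deceased Yolanda ($162,000) is carried to the next generation.
That pool ($162,000) is divided at the grandchildren's generation equally among Benedek, Quentin, and Harun: $54,000 each.

Quentin receives $54,000.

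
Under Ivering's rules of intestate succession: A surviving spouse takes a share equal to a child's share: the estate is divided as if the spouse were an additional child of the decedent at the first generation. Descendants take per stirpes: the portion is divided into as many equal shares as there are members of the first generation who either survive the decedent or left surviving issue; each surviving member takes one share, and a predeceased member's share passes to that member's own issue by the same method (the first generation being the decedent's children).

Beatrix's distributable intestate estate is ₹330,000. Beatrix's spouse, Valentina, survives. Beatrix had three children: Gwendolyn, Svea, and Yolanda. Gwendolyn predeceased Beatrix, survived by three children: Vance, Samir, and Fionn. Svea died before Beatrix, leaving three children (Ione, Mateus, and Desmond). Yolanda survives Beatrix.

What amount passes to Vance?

The spouse counts as an additional share at the children's level, so there are 4 primary shares of ₹82,500. Valentina takes one such share (₹82,500).
The children's combined portion (₹247,500) is divided into 3 shares of ₹82,500: Yolanda takes ₹82,500; Gwendolyn's ₹82,500 share passes to Gwendolyn's issue; Svea's ₹82,500 share passes to Svea's issue.
Gwendolyn's share (₹82,500) is divided into 3 shares of ₹27,500: Vance, Samir, and Fionn each take ₹27,500.
Svea's share (₹82,500) is divided into 3 shares of ₹27,500: Ione, Mateus, and Desmond each take ₹27,500.

Vance receives ₹27,500.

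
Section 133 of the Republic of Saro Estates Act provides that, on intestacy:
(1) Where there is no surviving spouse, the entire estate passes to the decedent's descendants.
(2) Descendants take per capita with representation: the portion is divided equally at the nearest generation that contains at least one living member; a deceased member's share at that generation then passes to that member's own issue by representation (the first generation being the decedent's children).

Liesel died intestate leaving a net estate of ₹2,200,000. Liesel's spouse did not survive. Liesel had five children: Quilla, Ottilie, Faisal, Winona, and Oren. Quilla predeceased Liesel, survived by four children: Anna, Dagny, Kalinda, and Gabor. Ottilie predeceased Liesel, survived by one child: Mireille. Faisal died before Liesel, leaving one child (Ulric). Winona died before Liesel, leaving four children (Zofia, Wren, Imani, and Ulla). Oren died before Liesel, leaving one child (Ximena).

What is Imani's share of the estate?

Imani receives ₹200,000.

The entire ₹2,200,000 passes to the descendants.
No child survives, so the initial division is made at the grandchildren's generation.
That amount (₹2,200,000) is divided into 11 shares of ₹200,000: Anna, Dagny, Kalinda, Gabor, Mireille, Ulric, Zofia, Wren, Imani, Ulla, and Ximena each take ₹200,000.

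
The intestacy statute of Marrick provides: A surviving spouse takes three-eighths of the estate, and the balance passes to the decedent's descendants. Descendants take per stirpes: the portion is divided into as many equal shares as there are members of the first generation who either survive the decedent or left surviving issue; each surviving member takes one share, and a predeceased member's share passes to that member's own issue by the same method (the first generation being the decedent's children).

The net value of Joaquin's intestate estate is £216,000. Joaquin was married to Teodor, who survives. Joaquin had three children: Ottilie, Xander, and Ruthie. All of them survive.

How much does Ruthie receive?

Teodor takes three-eighths of £216,000 = £81,000. The remaining £135,000 passes to the descendants.
The descendants' portion (£135,000) is divided into 3 shares of £45,000: Ottilie, Xander, and Ruthie each take £45,000.

Ruthie receives £45,000.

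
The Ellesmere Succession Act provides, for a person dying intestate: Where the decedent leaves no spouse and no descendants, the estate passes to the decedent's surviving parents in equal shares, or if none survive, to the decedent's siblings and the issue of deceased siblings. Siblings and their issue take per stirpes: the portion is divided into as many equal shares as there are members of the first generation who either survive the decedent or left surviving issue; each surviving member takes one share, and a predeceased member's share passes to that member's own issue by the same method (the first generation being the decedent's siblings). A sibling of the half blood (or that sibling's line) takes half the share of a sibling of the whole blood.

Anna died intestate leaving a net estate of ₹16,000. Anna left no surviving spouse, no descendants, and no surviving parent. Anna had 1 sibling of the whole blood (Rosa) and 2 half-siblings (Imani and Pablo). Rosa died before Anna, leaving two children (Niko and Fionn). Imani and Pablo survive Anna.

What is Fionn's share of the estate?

Fionn receives ₹4,000.

The entire ₹16,000 passes to the siblings and their issue.
Counting each half-blood sibling's line as half a unit, there are 2 units in ₹16,000, so one unit is ₹8,000. Whole-blood lines (Rosa) take ₹8,000 each; half-blood lines (Imani and Pablo) take ₹4,000 each.
Rosa's share (₹8,000) is divided into 2 shares of ₹4,000: Niko and Fionn each take ₹4,000.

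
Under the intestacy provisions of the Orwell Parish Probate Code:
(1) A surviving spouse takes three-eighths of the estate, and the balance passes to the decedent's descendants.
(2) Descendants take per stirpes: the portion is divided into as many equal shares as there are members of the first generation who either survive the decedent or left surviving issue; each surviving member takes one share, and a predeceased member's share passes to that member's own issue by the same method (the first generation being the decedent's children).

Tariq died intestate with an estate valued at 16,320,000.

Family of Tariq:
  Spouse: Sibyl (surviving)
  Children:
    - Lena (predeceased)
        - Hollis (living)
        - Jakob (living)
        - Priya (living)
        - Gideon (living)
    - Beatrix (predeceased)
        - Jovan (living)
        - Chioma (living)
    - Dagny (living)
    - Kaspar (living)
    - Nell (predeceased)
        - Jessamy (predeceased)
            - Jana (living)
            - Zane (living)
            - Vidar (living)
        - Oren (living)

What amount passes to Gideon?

Sibyl takes three-eighths of 16,320,000 = 6,120,000. The remaining 10,200,000 passes to the descendants.
The descendants' portion (10,200,000) is divided into 5 shares of 2,040,000: Dagny and Kaspar each take 2,040,000; Lena's 2,040,000 share passes to Lena's issue; Beatrix's 2,040,000 share passes to Beatrix's issue; Nell's 2,040,000 share passes to Nell's issue.
Lena's share (2,040,000) is divided into 4 shares of 510,000: Hollis, Jakob, Priya, and Gideon each take 510,000.
Beatrix's share (2,040,000) is divided into 2 shares of 1,020,000: Jovan and Chioma each take 1,020,000.
Nell's share (2,040,000) is divided into 2 shares of 1,020,000: Oren takes 1,020,000; Jessamy's 1,020,000 share passes to Jessamy's issue.
Jessamy's share (1,020,000) is divided into 3 shares of 340,000: Jana, Zane, and Vidar each take 340,000.

Gideon receives 510,000.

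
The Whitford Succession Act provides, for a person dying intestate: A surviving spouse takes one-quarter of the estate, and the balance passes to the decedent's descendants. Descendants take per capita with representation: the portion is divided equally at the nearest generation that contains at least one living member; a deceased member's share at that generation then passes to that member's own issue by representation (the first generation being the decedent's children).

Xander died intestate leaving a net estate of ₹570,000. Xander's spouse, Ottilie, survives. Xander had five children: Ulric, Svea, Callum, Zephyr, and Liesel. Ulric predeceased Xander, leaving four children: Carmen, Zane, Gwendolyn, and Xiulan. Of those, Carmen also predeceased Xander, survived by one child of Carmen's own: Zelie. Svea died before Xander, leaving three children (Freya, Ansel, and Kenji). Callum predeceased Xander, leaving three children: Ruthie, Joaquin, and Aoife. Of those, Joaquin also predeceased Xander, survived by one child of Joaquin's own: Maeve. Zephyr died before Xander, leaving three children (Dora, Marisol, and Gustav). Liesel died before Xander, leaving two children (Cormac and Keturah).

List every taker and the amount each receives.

Ottilie: ₹142,500; Zelie: ₹28,500; Zane: ₹28,500; Gwendolyn: ₹28,500; Xiulan: ₹28,500; Freya: ₹28,500; Ansel: ₹28,500; Kenji: ₹28,500; Ruthie: ₹28,500; Maeve: ₹28,500; Aoife: ₹28,500; Dora: ₹28,500; Marisol: ₹28,500; Gustav: ₹28,500; Cormac: ₹28,500; Keturah: ₹28,500

Ottilie takes one-quarter of ₹570,000 = ₹142,500. The remaining ₹427,500 passes to the descendants.
No child survives, so the initial division is made at the grandchildren's generation.
The descendants' portion (₹427,500) is divided into 15 shares of ₹28,500: Zane, Gwendolyn, Xiulan, Freya, Ansel, Kenji, Ruthie, Aoife, Dora, Marisol, Gustav, Cormac, and Keturah each take ₹28,500; Carmen's ₹28,500 share passes to Carmen's issue; Joaquin's ₹28,500 share passes to Joaquin's issue.
Carmen's share (₹28,500) passes entirely to Zelie.
Joaquin's share (₹28,500) passes entirely to Maeve.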